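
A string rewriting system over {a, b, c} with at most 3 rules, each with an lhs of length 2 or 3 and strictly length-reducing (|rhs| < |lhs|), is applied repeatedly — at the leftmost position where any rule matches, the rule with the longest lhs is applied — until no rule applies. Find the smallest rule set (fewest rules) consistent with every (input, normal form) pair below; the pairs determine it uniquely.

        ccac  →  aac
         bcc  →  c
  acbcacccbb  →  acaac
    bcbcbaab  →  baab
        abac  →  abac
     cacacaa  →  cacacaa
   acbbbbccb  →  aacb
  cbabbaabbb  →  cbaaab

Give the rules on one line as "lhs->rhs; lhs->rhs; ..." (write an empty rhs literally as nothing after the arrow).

bb->; bc->; cc->a

  | ccac => aac
  | bcc => c
  | acbcacccbb => acacccbb => acaacbb => acaac
  | bcbcbaab => bcbaab => baab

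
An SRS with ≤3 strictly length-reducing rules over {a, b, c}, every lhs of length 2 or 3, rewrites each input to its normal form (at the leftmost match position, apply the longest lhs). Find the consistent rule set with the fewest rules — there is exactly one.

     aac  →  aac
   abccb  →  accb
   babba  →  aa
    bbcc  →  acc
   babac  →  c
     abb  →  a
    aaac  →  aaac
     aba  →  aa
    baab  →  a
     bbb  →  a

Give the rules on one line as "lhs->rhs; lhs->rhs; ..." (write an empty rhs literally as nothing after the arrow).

  | aac
  | abccb => accb
  | babba => bba => aa
  | bbcc => acc

ab->a; ba->; bb->a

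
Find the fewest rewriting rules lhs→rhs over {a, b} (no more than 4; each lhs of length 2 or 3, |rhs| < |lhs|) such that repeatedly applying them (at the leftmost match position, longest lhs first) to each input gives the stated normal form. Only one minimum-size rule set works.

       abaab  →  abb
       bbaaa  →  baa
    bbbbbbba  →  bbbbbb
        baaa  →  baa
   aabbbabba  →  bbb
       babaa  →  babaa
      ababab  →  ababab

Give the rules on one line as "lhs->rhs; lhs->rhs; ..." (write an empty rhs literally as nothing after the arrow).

  | abaab => abb
  | bbaaa => baa
  | bbbbbbba => bbbbbb
  | baaa => baa

aaa->aa; aab->b; bba->b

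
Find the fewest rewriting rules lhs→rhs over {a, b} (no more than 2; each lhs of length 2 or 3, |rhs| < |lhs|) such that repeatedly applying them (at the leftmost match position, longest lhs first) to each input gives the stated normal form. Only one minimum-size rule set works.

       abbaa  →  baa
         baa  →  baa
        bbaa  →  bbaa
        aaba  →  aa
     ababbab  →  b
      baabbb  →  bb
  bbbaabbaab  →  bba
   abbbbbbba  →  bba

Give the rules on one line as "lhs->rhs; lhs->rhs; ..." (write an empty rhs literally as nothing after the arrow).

ab->; bbb->bb

  | abbaa => baa
  | baa
  | bbaa
  | aaba => aa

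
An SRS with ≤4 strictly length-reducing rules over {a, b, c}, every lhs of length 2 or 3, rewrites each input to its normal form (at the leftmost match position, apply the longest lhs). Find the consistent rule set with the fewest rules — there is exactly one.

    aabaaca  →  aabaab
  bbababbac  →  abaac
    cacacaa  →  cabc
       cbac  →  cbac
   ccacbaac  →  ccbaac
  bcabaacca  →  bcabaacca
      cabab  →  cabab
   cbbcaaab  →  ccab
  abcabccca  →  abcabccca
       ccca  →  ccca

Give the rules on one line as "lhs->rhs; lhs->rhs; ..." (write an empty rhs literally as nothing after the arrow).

  | aabaaca => aabaab
  | bbababbac => ababbac => abaac
  | cacacaa => cabcaa => cabc
  | cbac

aca->ab; acb->b; bb->; caa->c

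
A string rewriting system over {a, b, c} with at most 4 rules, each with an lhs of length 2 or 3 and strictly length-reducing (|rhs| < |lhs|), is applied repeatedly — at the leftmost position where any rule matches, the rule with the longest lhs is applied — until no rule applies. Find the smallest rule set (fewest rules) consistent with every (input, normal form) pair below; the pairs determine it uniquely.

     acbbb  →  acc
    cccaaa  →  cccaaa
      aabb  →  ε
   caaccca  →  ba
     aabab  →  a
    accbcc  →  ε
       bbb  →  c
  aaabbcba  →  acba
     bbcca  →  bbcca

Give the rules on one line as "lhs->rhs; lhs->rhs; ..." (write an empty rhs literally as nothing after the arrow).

  | acbbb => acc
  | cccaaa
  | aabb => ab => ε
  | caaccca => ccbcca => cbca => ba

aac->cb; ab->; bbb->c; cbc->b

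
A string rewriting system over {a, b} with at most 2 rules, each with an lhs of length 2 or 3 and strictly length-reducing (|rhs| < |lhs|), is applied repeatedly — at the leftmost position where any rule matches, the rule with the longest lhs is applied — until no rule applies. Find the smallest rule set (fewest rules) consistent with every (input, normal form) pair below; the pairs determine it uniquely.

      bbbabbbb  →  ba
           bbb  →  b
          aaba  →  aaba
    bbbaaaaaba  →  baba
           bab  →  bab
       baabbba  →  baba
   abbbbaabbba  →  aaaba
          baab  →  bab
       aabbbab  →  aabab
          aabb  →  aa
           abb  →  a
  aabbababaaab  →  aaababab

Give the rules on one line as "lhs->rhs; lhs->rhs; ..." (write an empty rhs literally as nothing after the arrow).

  | bbbabbbb => babbbb => babb => ba
  | bbb => b
  | aaba
  | bbbaaaaaba => baaaaaba => baaaaba => baaaba => baaba => baba

baa->ba; bb->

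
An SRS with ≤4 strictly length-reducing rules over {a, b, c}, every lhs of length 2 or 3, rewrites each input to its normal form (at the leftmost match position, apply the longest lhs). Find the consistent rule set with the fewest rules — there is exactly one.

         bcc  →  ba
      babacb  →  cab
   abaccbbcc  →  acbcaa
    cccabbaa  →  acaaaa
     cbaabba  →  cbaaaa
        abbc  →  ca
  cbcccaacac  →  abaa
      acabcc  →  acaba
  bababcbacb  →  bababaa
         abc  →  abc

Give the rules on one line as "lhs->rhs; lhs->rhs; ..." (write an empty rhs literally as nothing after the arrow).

  | bcc => ba
  | babacb => bacbb => cbbb => cab
  | abaccbbcc => acbcbbcc => acbcacc => acbcaa
  | cccabbaa => acabbaa => acaaaa

aac->ca; bac->cb; bb->a; cc->a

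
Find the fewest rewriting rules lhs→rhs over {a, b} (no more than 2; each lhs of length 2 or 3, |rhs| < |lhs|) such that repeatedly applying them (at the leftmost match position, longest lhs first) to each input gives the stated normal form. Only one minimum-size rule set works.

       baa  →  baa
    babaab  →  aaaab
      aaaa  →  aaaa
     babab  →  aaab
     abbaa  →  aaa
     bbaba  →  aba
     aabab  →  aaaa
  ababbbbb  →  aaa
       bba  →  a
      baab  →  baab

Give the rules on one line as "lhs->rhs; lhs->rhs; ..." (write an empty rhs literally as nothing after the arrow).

bab->aa; bb->

  | baa
  | babaab => aaaab
  | aaaa
  | babab => aaab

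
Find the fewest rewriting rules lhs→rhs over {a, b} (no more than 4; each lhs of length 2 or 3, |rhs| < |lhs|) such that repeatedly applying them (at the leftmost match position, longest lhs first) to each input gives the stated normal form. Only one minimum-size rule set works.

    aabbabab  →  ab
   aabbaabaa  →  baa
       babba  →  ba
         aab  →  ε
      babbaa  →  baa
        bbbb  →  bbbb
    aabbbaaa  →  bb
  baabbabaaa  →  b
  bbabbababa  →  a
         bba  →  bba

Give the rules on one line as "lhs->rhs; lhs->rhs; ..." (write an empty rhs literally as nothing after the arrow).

  | aabbabab => babab => ab
  | aabbaabaa => baabaa => baa
  | babba => ba
  | aab => ε

aaa->; aab->; bab->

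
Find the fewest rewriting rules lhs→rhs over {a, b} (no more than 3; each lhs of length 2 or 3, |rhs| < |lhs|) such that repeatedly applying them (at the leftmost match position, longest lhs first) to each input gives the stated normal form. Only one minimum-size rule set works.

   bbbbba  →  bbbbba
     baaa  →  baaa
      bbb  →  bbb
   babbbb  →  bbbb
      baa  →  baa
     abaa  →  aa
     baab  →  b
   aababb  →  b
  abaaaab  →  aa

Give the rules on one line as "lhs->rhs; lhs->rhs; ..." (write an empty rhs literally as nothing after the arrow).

aab->; ab->

  | bbbbba
  | baaa
  | bbb
  | babbbb => bbbb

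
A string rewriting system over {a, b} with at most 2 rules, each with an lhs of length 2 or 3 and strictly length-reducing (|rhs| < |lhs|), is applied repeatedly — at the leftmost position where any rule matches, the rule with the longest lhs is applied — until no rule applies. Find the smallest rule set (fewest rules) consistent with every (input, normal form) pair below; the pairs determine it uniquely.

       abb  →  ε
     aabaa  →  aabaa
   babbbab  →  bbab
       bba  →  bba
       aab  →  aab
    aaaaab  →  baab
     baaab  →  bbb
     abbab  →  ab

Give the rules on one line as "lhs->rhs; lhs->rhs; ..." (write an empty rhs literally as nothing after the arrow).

aaa->b; abb->

  | abb => ε
  | aabaa
  | babbbab => bbab
  | bba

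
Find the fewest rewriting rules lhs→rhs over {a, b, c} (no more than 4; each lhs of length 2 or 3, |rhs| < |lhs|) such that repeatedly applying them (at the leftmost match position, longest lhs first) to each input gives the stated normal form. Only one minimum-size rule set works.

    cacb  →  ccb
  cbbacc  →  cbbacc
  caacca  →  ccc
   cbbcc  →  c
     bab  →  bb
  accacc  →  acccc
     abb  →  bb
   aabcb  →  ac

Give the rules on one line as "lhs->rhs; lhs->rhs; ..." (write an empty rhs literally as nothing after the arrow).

ab->b; bc->; bcb->ac; ca->c

  | cacb => ccb
  | cbbacc
  | caacca => cacca => ccca => ccc
  | cbbcc => cbc => c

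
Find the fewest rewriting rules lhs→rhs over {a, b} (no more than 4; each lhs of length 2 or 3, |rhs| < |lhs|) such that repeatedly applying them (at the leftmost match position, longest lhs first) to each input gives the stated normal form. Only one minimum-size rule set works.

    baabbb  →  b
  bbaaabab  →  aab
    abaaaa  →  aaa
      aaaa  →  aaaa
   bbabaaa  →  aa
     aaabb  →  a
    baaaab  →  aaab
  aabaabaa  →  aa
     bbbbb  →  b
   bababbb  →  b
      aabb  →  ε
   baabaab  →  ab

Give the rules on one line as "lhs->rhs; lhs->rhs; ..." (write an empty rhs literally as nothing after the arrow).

  | baabbb => abbb => bab => b
  | bbaaabab => aaabab => aab
  | abaaaa => aaa
  | aaaa

aba->; abb->ba; ba->; bb->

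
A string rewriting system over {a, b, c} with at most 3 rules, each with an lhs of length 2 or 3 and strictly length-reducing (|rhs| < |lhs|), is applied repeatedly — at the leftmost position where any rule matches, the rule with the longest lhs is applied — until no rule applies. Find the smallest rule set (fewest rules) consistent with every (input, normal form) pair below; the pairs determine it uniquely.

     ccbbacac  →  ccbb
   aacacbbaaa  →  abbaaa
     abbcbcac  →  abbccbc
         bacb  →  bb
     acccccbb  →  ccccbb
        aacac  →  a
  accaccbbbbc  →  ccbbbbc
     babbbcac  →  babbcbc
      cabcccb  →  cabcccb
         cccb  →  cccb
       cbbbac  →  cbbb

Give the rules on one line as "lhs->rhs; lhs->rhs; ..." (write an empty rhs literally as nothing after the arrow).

  | ccbbacac => ccbbac => ccbb
  | aacacbbaaa => aacbbaaa => abbaaa
  | abbcbcac => abbccbc
  | bacb => bb

ac->; bca->cb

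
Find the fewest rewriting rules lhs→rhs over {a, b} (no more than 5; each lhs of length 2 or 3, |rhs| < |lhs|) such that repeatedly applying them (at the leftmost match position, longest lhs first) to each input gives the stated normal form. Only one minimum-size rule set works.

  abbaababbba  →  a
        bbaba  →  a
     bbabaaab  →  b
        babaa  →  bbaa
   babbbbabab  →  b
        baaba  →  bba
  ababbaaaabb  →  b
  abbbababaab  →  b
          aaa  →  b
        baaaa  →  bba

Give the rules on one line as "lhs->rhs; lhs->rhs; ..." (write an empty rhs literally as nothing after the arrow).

aaa->ab; ab->b; abb->ab; bbb->

  | abbaababbba => abaababbba => baababbba => bababbba => bbabbba => bbabba => bbaba => bbba => a
  | bbaba => bbba => a
  | bbabaaab => bbbaaab => aaab => abb => ab => b
  | babaa => bbaa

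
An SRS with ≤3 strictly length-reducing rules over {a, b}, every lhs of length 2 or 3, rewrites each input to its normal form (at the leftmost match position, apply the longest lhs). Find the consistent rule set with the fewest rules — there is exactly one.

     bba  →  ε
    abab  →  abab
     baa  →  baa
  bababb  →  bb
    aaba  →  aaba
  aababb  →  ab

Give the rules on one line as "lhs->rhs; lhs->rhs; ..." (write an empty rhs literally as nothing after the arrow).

abb->b; bba->

  | bba => ε
  | abab
  | baa
  | bababb => babb => bb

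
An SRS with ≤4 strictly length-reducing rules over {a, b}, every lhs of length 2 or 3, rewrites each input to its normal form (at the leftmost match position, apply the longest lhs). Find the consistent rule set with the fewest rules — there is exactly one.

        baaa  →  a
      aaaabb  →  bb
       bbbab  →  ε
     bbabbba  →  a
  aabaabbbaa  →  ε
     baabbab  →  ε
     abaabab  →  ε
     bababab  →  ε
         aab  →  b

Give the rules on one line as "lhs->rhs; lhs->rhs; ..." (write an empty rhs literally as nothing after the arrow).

aa->; ab->; ba->a

  | baaa => aaa => a
  | aaaabb => aabb => bb
  | bbbab => bbab => bab => ab => ε
  | bbabbba => babbba => abbba => bba => ba => a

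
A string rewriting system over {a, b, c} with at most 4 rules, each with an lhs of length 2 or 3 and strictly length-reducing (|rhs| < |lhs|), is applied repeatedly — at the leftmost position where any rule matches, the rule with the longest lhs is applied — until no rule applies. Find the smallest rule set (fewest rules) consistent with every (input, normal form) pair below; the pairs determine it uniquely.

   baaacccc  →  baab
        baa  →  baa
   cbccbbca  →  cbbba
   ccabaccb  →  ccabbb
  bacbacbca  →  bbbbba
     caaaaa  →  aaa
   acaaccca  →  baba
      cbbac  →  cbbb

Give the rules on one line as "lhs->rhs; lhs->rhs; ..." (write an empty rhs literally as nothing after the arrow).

  | baaacccc => baabccc => baabcc => baabc => baab
  | baa
  | cbccbbca => cbcbbca => cbbbca => cbbba
  | ccabaccb => ccabbcb => ccabbb

ac->b; bc->b; caa->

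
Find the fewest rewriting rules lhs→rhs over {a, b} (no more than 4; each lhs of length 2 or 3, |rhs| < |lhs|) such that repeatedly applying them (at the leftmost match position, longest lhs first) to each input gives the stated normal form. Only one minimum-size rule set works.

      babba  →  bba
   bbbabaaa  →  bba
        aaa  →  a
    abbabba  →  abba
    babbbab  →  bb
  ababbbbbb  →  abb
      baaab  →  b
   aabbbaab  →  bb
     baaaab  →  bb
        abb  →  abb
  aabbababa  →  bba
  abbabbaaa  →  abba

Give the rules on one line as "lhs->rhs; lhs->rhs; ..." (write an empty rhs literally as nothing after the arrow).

  | babba => bba
  | bbbabaaa => bbabaaa => bbaaa => bba
  | aaa => a
  | abbabba => abbba => abba

aa->; bab->b; bbb->bb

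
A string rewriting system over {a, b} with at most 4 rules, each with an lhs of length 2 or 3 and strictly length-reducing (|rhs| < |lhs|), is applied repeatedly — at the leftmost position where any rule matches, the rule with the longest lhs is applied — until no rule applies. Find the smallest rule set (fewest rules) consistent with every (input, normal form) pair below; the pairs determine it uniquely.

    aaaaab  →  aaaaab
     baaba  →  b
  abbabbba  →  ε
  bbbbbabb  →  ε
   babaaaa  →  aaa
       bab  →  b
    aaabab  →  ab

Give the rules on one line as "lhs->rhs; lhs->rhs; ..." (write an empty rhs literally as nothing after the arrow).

  | aaaaab
  | baaba => aba => b
  | abbabbba => babbba => bbba => ba => ε
  | bbbbbabb => bbbabb => babb => bb => ε

aba->b; abb->b; ba->; bb->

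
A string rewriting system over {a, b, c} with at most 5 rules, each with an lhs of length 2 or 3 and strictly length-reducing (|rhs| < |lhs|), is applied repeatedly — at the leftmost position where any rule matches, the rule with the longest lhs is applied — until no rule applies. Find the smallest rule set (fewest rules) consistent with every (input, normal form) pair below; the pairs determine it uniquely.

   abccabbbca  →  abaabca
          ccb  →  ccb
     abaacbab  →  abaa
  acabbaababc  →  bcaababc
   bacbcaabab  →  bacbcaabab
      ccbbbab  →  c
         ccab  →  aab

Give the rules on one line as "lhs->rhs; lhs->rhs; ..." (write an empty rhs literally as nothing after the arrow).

  | abccabbbca => abaabbbca => abaabca
  | ccb
  | abaacbab => abaabb => abaa
  | acabbaababc => bcbbaababc => bcaababc

aca->bc; bb->; cba->b; cca->aa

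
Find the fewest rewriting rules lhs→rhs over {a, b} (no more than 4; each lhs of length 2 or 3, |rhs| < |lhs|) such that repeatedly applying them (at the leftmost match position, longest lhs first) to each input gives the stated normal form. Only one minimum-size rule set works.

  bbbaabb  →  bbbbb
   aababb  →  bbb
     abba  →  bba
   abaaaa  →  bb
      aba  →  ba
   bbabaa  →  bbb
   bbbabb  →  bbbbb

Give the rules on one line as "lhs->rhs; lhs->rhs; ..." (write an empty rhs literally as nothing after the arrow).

aa->; aaa->ba; ab->b

  | bbbaabb => bbbbb
  | aababb => babb => bbb
  | abba => bba
  | abaaaa => baaaa => bbaa => bb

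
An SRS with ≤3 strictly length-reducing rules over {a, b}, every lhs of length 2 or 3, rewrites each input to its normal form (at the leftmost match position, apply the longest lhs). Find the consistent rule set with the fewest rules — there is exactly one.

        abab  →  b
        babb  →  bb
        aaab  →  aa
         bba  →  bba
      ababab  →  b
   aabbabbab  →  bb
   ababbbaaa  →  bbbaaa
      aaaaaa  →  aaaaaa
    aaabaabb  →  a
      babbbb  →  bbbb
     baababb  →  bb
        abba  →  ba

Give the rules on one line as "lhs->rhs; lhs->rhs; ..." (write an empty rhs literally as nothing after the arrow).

  | abab => b
  | babb => bb
  | aaab => aa
  | bba

ab->; aba->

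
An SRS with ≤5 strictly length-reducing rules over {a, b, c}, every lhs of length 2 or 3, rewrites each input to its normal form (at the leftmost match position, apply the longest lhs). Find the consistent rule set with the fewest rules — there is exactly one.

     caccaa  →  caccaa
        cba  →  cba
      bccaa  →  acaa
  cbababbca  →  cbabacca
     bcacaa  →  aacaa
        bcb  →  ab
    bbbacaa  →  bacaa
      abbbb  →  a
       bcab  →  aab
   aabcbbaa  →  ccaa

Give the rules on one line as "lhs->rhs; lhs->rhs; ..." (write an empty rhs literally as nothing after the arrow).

aaa->cc; bb->; bbc->cc; bc->a

  | caccaa
  | cba
  | bccaa => acaa
  | cbababbca => cbabacca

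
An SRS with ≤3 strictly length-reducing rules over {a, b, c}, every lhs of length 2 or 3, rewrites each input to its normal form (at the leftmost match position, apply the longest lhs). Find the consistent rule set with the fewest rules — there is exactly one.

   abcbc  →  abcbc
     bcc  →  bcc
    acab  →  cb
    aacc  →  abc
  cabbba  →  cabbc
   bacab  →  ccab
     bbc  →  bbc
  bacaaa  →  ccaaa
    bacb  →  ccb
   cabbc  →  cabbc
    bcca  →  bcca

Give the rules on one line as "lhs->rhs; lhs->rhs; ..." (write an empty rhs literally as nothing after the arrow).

  | abcbc
  | bcc
  | acab => bab => cb
  | aacc => abc

ac->b; ba->c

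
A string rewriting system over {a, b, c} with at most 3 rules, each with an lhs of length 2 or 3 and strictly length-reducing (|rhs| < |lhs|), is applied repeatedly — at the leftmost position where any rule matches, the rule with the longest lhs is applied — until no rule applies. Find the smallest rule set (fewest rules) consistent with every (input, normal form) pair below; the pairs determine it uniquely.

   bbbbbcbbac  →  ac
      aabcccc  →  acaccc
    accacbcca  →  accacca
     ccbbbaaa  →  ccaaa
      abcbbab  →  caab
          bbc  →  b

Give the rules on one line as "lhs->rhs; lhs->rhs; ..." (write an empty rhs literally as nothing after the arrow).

  | bbbbbcbbac => bbbbbbac => bbbbbac => bbbbac => bbbac => bbac => bac => ac
  | aabcccc => acaccc
  | accacbcca => accacca
  | ccbbbaaa => ccbbaaa => ccbaaa => ccaaa

abc->ca; ba->a; bc->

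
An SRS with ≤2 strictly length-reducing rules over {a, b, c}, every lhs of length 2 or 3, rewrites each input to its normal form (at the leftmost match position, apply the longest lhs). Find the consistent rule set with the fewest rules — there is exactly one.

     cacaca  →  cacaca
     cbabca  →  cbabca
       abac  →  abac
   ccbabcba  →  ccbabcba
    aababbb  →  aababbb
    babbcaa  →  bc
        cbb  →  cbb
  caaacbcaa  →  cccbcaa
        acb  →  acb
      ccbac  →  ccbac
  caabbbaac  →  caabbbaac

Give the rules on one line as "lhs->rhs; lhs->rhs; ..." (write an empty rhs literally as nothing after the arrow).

  | cacaca
  | cbabca
  | abac
  | ccbabcba

aaa->c; bbc->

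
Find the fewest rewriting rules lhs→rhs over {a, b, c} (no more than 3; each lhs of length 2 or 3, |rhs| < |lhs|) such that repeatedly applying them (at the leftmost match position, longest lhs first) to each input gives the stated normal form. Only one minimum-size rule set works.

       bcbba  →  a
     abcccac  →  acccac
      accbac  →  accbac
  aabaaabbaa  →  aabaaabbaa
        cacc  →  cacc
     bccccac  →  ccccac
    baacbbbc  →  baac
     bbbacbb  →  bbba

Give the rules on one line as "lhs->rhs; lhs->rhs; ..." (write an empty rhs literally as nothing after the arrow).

  | bcbba => cbba => a
  | abcccac => acccac
  | accbac
  | aabaaabbaa

bc->c; cbb->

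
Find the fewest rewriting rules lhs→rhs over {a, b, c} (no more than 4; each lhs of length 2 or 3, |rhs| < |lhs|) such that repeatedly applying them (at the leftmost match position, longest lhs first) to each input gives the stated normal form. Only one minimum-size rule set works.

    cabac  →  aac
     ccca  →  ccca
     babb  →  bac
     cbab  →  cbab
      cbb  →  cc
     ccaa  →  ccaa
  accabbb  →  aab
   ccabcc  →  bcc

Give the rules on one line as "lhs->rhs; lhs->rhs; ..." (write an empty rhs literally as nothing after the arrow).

bb->c; cab->a; cac->bc

  | cabac => aac
  | ccca
  | babb => bac
  | cbab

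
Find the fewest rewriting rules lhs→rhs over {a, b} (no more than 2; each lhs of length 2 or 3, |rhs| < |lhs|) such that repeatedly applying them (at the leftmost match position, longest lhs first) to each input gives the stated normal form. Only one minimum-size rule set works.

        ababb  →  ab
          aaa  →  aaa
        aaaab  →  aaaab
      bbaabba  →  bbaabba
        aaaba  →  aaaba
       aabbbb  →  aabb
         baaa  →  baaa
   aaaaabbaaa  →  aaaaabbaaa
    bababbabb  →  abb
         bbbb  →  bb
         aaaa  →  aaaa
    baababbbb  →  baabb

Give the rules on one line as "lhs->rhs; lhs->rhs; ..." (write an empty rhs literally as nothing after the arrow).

bab->; bbb->bb

  | ababb => ab
  | aaa
  | aaaab
  | bbaabba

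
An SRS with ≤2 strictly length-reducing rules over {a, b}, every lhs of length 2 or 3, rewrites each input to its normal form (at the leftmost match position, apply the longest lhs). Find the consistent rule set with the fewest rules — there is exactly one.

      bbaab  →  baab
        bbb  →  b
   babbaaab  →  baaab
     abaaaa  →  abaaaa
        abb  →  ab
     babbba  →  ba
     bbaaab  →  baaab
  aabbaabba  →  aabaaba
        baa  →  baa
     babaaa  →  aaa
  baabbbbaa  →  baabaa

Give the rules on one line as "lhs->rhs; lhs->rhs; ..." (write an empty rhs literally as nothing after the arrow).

bab->; bb->b

  | bbaab => baab
  | bbb => bb => b
  | babbaaab => baaab
  | abaaaa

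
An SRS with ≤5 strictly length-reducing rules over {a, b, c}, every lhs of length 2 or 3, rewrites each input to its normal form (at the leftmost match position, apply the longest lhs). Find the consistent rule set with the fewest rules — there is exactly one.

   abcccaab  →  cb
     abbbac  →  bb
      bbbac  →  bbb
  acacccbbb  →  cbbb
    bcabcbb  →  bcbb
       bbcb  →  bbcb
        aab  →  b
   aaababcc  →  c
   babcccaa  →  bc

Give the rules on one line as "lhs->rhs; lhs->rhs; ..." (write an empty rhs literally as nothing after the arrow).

  | abcccaab => cccaab => ccaab => caab => cb
  | abbbac => bbac => bb
  | bbbac => bbb
  | acacccbbb => acccbbb => ccbbb => cbbb

aa->; ab->; ac->; cc->c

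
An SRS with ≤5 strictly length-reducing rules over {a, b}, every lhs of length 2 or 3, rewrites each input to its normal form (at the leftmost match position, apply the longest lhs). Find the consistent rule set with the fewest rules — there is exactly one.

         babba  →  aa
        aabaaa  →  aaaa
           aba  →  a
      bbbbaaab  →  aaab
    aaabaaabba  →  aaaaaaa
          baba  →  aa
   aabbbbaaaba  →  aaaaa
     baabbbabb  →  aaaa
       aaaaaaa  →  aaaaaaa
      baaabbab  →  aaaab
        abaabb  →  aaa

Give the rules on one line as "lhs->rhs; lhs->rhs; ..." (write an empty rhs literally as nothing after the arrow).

  | babba => bbba => aa
  | aabaaa => aaaa
  | aba => a
  | bbbbaaab => abaaab => aaab

ba->; bab->bb; bb->a; bbb->a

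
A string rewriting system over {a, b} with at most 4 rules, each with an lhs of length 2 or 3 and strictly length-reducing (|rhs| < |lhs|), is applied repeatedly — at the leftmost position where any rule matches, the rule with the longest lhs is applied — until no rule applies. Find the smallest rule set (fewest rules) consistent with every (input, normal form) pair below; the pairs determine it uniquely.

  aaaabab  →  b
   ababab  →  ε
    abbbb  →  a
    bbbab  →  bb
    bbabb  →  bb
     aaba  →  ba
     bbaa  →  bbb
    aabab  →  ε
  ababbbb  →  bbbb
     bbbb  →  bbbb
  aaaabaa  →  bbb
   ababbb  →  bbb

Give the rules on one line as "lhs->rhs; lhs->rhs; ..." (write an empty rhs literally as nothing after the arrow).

  | aaaabab => baabab => bbab => b
  | ababab => aabab => bab => ε
  | abbbb => abbb => abb => ab => a
  | bbbab => bb

aa->b; aab->b; ab->a; bab->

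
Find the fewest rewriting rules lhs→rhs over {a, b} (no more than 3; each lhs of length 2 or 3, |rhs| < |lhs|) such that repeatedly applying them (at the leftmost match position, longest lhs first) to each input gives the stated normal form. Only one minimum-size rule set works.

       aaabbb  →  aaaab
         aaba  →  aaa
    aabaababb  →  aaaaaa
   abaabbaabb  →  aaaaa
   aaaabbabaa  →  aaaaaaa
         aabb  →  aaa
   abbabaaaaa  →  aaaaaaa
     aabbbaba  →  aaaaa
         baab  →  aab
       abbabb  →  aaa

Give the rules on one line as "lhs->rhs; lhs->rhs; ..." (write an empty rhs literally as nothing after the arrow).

  | aaabbb => aaaab
  | aaba => aaa
  | aabaababb => aaaababb => aaaaabb => aaaaaa
  | abaabbaabb => aaabbaabb => aaabbabb => aaabbbb => aaaabb => aaaaa

ba->a; bb->a; bba->bb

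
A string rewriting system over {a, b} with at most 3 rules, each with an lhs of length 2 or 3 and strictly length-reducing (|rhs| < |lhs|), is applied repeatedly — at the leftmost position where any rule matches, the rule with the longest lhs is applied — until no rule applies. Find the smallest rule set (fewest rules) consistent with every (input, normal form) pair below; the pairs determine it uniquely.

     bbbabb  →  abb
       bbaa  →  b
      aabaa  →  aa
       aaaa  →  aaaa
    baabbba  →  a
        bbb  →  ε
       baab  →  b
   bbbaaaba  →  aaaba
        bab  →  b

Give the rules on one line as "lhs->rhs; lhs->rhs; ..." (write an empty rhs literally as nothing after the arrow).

baa->; bab->b; bbb->

  | bbbabb => abb
  | bbaa => b
  | aabaa => aa
  | aaaa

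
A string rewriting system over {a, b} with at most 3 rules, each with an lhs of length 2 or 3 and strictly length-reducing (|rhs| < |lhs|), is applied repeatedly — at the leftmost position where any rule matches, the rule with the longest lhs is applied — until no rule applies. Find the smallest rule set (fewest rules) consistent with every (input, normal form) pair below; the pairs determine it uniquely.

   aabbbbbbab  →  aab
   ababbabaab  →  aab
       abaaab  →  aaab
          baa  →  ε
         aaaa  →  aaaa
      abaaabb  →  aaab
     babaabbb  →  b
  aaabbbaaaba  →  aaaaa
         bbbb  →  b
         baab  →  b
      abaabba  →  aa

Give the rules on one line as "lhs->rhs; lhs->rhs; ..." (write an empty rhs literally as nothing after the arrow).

aba->a; baa->; bb->b

  | aabbbbbbab => aabbbbbab => aabbbbab => aabbbab => aabbab => aabab => aab
  | ababbabaab => abbabaab => ababaab => abaab => aab
  | abaaab => aaab
  | baa => ε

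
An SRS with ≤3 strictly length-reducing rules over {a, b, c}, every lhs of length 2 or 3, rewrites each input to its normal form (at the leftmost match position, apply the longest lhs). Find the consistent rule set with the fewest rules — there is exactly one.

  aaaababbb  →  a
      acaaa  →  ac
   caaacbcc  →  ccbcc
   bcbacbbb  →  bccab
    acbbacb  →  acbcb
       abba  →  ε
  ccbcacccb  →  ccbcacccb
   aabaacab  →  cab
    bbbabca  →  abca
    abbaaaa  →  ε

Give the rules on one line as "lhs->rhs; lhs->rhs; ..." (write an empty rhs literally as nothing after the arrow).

aa->b; ba->; bb->a

  | aaaababbb => baababbb => ababbb => abbb => aab => bb => a
  | acaaa => acba => ac
  | caaacbcc => cbacbcc => ccbcc
  | bcbacbbb => bccbbb => bccab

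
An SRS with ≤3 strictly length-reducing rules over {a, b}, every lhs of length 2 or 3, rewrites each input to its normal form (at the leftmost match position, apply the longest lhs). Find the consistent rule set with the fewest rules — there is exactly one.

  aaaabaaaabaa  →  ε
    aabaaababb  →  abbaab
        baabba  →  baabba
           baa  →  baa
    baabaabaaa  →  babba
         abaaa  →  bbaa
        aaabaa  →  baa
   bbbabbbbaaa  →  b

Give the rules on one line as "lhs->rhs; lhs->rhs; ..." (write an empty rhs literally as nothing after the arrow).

aaa->; aba->bb; bbb->a

  | aaaabaaaabaa => abaaaabaa => bbaaabaa => bbbaa => aaa => ε
  | aabaaababb => abbaababb => abbabbbb => abbaab
  | baabba
  | baa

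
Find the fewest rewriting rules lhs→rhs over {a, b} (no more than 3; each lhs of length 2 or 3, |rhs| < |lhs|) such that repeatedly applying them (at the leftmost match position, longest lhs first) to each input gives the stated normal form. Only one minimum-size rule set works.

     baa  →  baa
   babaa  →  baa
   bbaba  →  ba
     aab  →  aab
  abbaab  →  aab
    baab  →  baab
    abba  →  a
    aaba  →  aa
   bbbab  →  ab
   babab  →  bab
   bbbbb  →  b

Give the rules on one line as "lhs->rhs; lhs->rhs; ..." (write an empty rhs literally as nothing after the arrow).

aba->a; bb->b; bbb->

  | baa
  | babaa => baa
  | bbaba => baba => ba
  | aab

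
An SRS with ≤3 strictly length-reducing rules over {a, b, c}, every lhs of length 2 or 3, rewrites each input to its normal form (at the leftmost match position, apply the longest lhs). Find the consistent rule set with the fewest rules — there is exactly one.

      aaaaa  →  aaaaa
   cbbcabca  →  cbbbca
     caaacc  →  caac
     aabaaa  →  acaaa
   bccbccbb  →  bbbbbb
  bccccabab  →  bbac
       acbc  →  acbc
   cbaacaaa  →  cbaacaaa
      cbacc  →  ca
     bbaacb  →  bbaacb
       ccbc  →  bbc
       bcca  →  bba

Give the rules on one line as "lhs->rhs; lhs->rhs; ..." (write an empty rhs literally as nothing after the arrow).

  | aaaaa
  | cbbcabca => cbbccca => cbbbca
  | caaacc => caaab => caac
  | aabaaa => acaaa

ab->c; bab->a; cc->b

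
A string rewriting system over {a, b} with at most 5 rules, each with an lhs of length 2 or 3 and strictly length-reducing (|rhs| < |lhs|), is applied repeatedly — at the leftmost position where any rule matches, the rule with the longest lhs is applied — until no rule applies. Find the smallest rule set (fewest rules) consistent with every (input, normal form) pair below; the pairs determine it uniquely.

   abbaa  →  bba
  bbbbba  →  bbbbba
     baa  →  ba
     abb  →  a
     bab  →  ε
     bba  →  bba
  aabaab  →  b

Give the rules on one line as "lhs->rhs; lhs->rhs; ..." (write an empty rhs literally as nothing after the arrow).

  | abbaa => abaa => bba
  | bbbbba
  | baa => ba
  | abb => ab => a

aa->a; ab->a; aba->bb; bab->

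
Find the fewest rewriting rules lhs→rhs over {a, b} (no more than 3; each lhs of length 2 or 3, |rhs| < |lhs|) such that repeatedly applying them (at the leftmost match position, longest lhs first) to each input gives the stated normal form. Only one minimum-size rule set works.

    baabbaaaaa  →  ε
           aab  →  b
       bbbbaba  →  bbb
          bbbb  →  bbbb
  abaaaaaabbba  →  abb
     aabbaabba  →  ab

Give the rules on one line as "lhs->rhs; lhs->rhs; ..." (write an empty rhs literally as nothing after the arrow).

  | baabbaaaaa => aabbaaaaa => bbaaaaa => baaaa => aaaa => aa => ε
  | aab => b
  | bbbbaba => bbbba => bbb
  | bbbb

aa->; ba->a; bba->b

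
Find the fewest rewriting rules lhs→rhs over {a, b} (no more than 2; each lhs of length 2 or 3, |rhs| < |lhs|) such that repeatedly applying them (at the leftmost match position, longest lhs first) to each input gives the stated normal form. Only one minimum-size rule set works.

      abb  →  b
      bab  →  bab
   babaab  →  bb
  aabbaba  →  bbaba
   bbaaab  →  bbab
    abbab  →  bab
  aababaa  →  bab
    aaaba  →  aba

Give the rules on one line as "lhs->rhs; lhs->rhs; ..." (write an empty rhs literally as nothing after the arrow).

  | abb => b
  | bab
  | babaab => babb => bb
  | aabbaba => bbaba

aa->; abb->b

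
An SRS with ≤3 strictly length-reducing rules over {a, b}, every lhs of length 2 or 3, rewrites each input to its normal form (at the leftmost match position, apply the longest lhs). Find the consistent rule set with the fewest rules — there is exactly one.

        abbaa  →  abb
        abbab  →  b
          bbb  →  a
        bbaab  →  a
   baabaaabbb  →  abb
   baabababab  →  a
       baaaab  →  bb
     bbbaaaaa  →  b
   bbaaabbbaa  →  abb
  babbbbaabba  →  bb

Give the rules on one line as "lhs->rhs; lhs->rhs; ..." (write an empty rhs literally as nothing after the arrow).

aa->b; ba->b; bbb->a

  | abbaa => abba => abb
  | abbab => abbb => aa => b
  | bbb => a
  | bbaab => bbab => bbb => a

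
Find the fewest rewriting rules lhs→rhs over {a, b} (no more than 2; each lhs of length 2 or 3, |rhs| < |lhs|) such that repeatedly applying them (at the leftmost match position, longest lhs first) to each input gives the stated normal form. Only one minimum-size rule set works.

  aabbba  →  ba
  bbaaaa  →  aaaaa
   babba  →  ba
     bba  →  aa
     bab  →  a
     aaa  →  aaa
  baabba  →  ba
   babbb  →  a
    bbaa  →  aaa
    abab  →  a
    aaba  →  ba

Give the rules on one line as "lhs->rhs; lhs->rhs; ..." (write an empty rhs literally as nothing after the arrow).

ab->b; bb->a

  | aabbba => abbba => bbba => aba => ba
  | bbaaaa => aaaaa
  | babba => bbba => aba => ba
  | bba => aa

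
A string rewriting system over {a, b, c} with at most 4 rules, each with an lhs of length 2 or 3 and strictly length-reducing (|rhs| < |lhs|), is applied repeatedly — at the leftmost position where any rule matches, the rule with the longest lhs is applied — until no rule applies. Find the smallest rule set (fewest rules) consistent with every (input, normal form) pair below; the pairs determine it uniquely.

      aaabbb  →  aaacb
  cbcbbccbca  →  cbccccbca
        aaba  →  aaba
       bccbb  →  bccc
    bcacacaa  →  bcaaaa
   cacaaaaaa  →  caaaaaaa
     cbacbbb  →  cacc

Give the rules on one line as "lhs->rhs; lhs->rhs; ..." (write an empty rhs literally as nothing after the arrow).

aca->aa; bac->ab; bb->c

  | aaabbb => aaacb
  | cbcbbccbca => cbccccbca
  | aaba
  | bccbb => bccc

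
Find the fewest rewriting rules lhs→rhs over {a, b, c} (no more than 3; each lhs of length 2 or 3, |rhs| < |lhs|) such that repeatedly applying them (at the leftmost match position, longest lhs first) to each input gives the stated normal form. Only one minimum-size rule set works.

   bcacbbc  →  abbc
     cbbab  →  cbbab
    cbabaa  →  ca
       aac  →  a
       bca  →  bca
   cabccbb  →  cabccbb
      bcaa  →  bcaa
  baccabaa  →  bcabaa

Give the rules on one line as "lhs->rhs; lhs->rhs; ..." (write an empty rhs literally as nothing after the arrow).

ac->; bcb->ab; cba->c

  | bcacbbc => bcbbc => abbc
  | cbbab
  | cbabaa => cbaa => ca
  | aac => a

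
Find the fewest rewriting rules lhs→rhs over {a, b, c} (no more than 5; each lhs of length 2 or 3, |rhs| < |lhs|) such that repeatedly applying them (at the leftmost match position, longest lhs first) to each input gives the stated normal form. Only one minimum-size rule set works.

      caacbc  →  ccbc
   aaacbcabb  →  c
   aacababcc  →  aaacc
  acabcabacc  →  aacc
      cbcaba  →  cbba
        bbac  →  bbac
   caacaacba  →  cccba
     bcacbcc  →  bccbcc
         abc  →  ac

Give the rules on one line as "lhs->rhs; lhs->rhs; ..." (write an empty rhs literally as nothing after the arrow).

  | caacbc => cacbc => ccbc
  | aaacbcabb => aaccabb => aacbb => acb => c
  | aacababcc => aababcc => aaabcc => aaacc
  | acabcabacc => abcabacc => acabacc => abacc => aacc

ab->a; acb->c; ca->c; cab->b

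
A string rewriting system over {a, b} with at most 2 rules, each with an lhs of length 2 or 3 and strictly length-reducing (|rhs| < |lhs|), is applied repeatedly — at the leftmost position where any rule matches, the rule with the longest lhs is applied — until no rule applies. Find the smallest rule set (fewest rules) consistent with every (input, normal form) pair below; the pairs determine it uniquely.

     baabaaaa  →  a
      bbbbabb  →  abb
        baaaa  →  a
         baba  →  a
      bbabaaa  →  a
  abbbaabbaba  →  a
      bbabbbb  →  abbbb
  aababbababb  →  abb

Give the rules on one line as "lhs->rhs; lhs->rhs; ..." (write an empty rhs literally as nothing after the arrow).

aa->a; ba->a

  | baabaaaa => aabaaaa => abaaaa => aaaaa => aaaa => aaa => aa => a
  | bbbbabb => bbbabb => bbabb => babb => abb
  | baaaa => aaaa => aaa => aa => a
  | baba => aba => aa => a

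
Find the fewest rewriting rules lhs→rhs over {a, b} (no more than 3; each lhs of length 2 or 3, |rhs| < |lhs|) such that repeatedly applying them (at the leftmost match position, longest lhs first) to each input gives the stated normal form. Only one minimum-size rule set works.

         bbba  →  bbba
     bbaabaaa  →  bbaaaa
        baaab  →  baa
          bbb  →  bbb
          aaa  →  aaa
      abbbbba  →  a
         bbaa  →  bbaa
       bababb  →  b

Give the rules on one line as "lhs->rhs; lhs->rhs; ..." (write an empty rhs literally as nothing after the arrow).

ab->; abb->ab

  | bbba
  | bbaabaaa => bbaaaa
  | baaab => baa
  | bbb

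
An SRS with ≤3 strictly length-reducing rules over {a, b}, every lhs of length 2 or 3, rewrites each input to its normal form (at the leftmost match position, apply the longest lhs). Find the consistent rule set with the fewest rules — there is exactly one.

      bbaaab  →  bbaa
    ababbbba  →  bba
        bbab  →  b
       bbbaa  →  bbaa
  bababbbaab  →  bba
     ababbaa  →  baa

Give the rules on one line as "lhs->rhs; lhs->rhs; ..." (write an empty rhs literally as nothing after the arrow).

ab->; bab->; bbb->bb

  | bbaaab => bbaa
  | ababbbba => abbbba => bbba => bba
  | bbab => b
  | bbbaa => bbaa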